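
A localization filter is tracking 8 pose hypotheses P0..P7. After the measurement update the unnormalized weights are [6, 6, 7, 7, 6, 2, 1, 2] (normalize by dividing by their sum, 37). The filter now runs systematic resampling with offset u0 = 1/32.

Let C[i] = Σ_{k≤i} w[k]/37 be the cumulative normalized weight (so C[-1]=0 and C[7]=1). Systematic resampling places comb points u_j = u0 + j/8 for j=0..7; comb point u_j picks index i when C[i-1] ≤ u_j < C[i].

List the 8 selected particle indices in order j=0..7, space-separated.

C = [6/37, 12/37, 19/37, 26/37, 32/37, 34/37, 35/37, 1]
j=0: u_0=1/32 ∈ [0, 6/37) → index 0
j=1: u_1=5/32 ∈ [0, 6/37) → index 0
j=2: u_2=9/32 ∈ [6/37, 12/37) → index 1
j=3: u_3=13/32 ∈ [12/37, 19/37) → index 2
j=4: u_4=17/32 ∈ [19/37, 26/37) → index 3
j=5: u_5=21/32 ∈ [19/37, 26/37) → index 3
j=6: u_6=25/32 ∈ [26/37, 32/37) → index 4
j=7: u_7=29/32 ∈ [32/37, 34/37) → index 5

0 0 1 2 3 3 4 5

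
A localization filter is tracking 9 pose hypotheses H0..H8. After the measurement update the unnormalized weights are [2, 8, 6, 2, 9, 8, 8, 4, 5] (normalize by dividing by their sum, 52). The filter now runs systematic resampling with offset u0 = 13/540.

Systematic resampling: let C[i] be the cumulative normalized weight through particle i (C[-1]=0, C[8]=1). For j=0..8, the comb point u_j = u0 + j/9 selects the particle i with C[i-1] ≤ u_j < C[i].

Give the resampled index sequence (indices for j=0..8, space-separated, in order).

C = [1/26, 5/26, 4/13, 9/26, 27/52, 35/52, 43/52, 47/52, 1]
j=0: u_0=13/540 ∈ [0, 1/26) → index 0
j=1: u_1=73/540 ∈ [1/26, 5/26) → index 1
j=2: u_2=133/540 ∈ [5/26, 4/13) → index 2
j=3: u_3=193/540 ∈ [9/26, 27/52) → index 4
j=4: u_4=253/540 ∈ [9/26, 27/52) → index 4
j=5: u_5=313/540 ∈ [27/52, 35/52) → index 5
j=6: u_6=373/540 ∈ [35/52, 43/52) → index 6
j=7: u_7=433/540 ∈ [35/52, 43/52) → index 6
j=8: u_8=493/540 ∈ [47/52, 1) → index 8

0 1 2 4 4 5 6 6 8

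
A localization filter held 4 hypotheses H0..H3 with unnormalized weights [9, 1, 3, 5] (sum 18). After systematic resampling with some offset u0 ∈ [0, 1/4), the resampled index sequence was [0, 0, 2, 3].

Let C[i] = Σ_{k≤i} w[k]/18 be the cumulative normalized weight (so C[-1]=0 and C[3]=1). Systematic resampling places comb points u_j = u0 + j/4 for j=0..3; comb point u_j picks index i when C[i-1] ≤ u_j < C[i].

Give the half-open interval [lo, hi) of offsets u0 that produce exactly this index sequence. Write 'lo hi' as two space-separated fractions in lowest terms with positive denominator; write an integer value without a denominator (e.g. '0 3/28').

C = [1/2, 5/9, 13/18, 1]
j=0 picked index 0: u0 ∈ [0, 1/2)
j=1 picked index 0: u0 ∈ [-1/4, 1/4)
j=2 picked index 2: u0 ∈ [1/18, 2/9)
j=3 picked index 3: u0 ∈ [-1/36, 1/4)
intersection: [1/18, 2/9)

1/18 2/9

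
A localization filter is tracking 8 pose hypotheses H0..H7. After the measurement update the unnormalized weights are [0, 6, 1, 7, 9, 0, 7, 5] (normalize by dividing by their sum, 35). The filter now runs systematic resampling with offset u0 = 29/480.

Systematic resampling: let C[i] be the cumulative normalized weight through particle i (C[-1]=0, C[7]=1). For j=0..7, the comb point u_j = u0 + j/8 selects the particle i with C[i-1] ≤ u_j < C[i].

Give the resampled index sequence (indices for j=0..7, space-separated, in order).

1 2 3 4 4 6 6 7

C = [0, 6/35, 1/5, 2/5, 23/35, 23/35, 6/7, 1]
j=0: u_0=29/480 ∈ [0, 6/35) → index 1
j=1: u_1=89/480 ∈ [6/35, 1/5) → index 2
j=2: u_2=149/480 ∈ [1/5, 2/5) → index 3
j=3: u_3=209/480 ∈ [2/5, 23/35) → index 4
j=4: u_4=269/480 ∈ [2/5, 23/35) → index 4
j=5: u_5=329/480 ∈ [23/35, 6/7) → index 6
j=6: u_6=389/480 ∈ [23/35, 6/7) → index 6
j=7: u_7=449/480 ∈ [6/7, 1) → index 7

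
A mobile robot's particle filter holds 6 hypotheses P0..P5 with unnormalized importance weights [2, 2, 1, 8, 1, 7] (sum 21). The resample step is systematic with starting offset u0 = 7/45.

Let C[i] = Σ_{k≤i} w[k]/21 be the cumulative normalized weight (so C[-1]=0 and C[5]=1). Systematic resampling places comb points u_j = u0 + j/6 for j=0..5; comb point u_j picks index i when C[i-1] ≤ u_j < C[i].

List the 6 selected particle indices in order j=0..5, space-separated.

C = [2/21, 4/21, 5/21, 13/21, 2/3, 1]
j=0: u_0=7/45 ∈ [2/21, 4/21) → index 1
j=1: u_1=29/90 ∈ [5/21, 13/21) → index 3
j=2: u_2=22/45 ∈ [5/21, 13/21) → index 3
j=3: u_3=59/90 ∈ [13/21, 2/3) → index 4
j=4: u_4=37/45 ∈ [2/3, 1) → index 5
j=5: u_5=89/90 ∈ [2/3, 1) → index 5

1 3 3 4 5 5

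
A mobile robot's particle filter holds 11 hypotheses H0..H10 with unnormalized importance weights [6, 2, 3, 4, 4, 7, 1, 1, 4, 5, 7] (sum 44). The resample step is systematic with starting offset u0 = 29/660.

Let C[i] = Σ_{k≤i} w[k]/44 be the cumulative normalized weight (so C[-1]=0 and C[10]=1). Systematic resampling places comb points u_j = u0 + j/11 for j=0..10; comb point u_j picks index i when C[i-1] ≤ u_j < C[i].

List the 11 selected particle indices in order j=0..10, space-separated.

0 0 2 3 4 5 5 8 9 10 10

C = [3/22, 2/11, 1/4, 15/44, 19/44, 13/22, 27/44, 7/11, 8/11, 37/44, 1]
j=0: u_0=29/660 ∈ [0, 3/22) → index 0
j=1: u_1=89/660 ∈ [0, 3/22) → index 0
j=2: u_2=149/660 ∈ [2/11, 1/4) → index 2
j=3: u_3=19/60 ∈ [1/4, 15/44) → index 3
j=4: u_4=269/660 ∈ [15/44, 19/44) → index 4
j=5: u_5=329/660 ∈ [19/44, 13/22) → index 5
j=6: u_6=389/660 ∈ [19/44, 13/22) → index 5
j=7: u_7=449/660 ∈ [7/11, 8/11) → index 8
j=8: u_8=509/660 ∈ [8/11, 37/44) → index 9
j=9: u_9=569/660 ∈ [37/44, 1) → index 10
j=10: u_10=629/660 ∈ [37/44, 1) → index 10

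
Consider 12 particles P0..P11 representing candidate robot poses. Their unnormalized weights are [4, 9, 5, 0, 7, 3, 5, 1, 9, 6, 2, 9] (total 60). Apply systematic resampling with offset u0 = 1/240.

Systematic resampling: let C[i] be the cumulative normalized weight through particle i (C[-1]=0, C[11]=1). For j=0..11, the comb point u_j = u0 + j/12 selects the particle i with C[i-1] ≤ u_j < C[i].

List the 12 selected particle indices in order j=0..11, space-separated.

C = [1/15, 13/60, 3/10, 3/10, 5/12, 7/15, 11/20, 17/30, 43/60, 49/60, 17/20, 1]
j=0: u_0=1/240 ∈ [0, 1/15) → index 0
j=1: u_1=7/80 ∈ [1/15, 13/60) → index 1
j=2: u_2=41/240 ∈ [1/15, 13/60) → index 1
j=3: u_3=61/240 ∈ [13/60, 3/10) → index 2
j=4: u_4=27/80 ∈ [3/10, 5/12) → index 4
j=5: u_5=101/240 ∈ [5/12, 7/15) → index 5
j=6: u_6=121/240 ∈ [7/15, 11/20) → index 6
j=7: u_7=47/80 ∈ [17/30, 43/60) → index 8
j=8: u_8=161/240 ∈ [17/30, 43/60) → index 8
j=9: u_9=181/240 ∈ [43/60, 49/60) → index 9
j=10: u_10=67/80 ∈ [49/60, 17/20) → index 10
j=11: u_11=221/240 ∈ [17/20, 1) → index 11

0 1 1 2 4 5 6 8 8 9 10 11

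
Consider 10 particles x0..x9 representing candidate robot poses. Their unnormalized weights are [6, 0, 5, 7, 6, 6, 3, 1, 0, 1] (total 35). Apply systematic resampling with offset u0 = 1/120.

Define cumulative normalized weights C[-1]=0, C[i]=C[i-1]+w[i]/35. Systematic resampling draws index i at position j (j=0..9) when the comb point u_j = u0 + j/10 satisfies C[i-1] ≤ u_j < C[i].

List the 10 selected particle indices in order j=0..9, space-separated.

C = [6/35, 6/35, 11/35, 18/35, 24/35, 6/7, 33/35, 34/35, 34/35, 1]
j=0: u_0=1/120 ∈ [0, 6/35) → index 0
j=1: u_1=13/120 ∈ [0, 6/35) → index 0
j=2: u_2=5/24 ∈ [6/35, 11/35) → index 2
j=3: u_3=37/120 ∈ [6/35, 11/35) → index 2
j=4: u_4=49/120 ∈ [11/35, 18/35) → index 3
j=5: u_5=61/120 ∈ [11/35, 18/35) → index 3
j=6: u_6=73/120 ∈ [18/35, 24/35) → index 4
j=7: u_7=17/24 ∈ [24/35, 6/7) → index 5
j=8: u_8=97/120 ∈ [24/35, 6/7) → index 5
j=9: u_9=109/120 ∈ [6/7, 33/35) → index 6

0 0 2 2 3 3 4 5 5 6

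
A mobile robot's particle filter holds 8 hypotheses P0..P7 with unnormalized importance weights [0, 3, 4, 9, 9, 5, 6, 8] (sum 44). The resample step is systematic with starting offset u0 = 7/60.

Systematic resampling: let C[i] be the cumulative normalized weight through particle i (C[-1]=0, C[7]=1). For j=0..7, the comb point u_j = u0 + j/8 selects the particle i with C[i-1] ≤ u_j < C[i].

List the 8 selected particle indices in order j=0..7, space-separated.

C = [0, 3/44, 7/44, 4/11, 25/44, 15/22, 9/11, 1]
j=0: u_0=7/60 ∈ [3/44, 7/44) → index 2
j=1: u_1=29/120 ∈ [7/44, 4/11) → index 3
j=2: u_2=11/30 ∈ [4/11, 25/44) → index 4
j=3: u_3=59/120 ∈ [4/11, 25/44) → index 4
j=4: u_4=37/60 ∈ [25/44, 15/22) → index 5
j=5: u_5=89/120 ∈ [15/22, 9/11) → index 6
j=6: u_6=13/15 ∈ [9/11, 1) → index 7
j=7: u_7=119/120 ∈ [9/11, 1) → index 7

2 3 4 4 5 6 7 7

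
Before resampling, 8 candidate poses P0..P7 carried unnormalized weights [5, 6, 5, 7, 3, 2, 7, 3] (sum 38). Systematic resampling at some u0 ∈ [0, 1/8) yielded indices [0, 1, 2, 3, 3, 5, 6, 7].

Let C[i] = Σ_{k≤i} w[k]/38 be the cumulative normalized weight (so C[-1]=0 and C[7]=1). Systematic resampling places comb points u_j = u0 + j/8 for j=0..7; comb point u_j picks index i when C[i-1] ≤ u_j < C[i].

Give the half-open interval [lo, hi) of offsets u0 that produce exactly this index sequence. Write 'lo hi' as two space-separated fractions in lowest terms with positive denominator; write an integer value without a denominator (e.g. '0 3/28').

9/152 2/19

C = [5/38, 11/38, 8/19, 23/38, 13/19, 14/19, 35/38, 1]
j=0 picked index 0: u0 ∈ [0, 5/38)
j=1 picked index 1: u0 ∈ [1/152, 25/152)
j=2 picked index 2: u0 ∈ [3/76, 13/76)
j=3 picked index 3: u0 ∈ [7/152, 35/152)
j=4 picked index 3: u0 ∈ [-3/38, 2/19)
j=5 picked index 5: u0 ∈ [9/152, 17/152)
j=6 picked index 6: u0 ∈ [-1/76, 13/76)
j=7 picked index 7: u0 ∈ [7/152, 1/8)
intersection: [9/152, 2/19)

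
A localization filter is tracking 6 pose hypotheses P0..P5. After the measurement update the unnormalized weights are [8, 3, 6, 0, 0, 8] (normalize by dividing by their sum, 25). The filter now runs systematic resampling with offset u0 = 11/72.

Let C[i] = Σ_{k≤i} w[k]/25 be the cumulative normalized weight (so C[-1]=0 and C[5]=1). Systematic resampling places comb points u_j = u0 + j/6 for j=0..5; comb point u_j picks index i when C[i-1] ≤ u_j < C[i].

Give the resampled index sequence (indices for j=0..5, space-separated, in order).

C = [8/25, 11/25, 17/25, 17/25, 17/25, 1]
j=0: u_0=11/72 ∈ [0, 8/25) → index 0
j=1: u_1=23/72 ∈ [0, 8/25) → index 0
j=2: u_2=35/72 ∈ [11/25, 17/25) → index 2
j=3: u_3=47/72 ∈ [11/25, 17/25) → index 2
j=4: u_4=59/72 ∈ [17/25, 1) → index 5
j=5: u_5=71/72 ∈ [17/25, 1) → index 5

0 0 2 2 5 5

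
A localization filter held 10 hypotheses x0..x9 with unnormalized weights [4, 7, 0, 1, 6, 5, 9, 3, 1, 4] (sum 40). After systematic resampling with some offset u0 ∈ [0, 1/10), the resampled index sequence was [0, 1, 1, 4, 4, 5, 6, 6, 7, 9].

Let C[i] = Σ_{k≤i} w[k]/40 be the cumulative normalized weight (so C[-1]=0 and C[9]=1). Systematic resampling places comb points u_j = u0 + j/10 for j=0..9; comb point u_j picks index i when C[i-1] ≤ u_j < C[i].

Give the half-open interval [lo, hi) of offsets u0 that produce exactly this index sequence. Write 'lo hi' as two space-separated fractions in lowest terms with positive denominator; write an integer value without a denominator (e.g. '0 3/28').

C = [1/10, 11/40, 11/40, 3/10, 9/20, 23/40, 4/5, 7/8, 9/10, 1]
j=0 picked index 0: u0 ∈ [0, 1/10)
j=1 picked index 1: u0 ∈ [0, 7/40)
j=2 picked index 1: u0 ∈ [-1/10, 3/40)
j=3 picked index 4: u0 ∈ [0, 3/20)
j=4 picked index 4: u0 ∈ [-1/10, 1/20)
j=5 picked index 5: u0 ∈ [-1/20, 3/40)
j=6 picked index 6: u0 ∈ [-1/40, 1/5)
j=7 picked index 6: u0 ∈ [-1/8, 1/10)
j=8 picked index 7: u0 ∈ [0, 3/40)
j=9 picked index 9: u0 ∈ [0, 1/10)
intersection: [0, 1/20)

0 1/20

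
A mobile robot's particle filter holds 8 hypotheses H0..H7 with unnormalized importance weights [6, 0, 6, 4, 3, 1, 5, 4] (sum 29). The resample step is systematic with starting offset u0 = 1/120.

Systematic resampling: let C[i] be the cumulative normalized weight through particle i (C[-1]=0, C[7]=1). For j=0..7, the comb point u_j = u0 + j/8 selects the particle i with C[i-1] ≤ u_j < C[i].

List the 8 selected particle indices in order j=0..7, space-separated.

C = [6/29, 6/29, 12/29, 16/29, 19/29, 20/29, 25/29, 1]
j=0: u_0=1/120 ∈ [0, 6/29) → index 0
j=1: u_1=2/15 ∈ [0, 6/29) → index 0
j=2: u_2=31/120 ∈ [6/29, 12/29) → index 2
j=3: u_3=23/60 ∈ [6/29, 12/29) → index 2
j=4: u_4=61/120 ∈ [12/29, 16/29) → index 3
j=5: u_5=19/30 ∈ [16/29, 19/29) → index 4
j=6: u_6=91/120 ∈ [20/29, 25/29) → index 6
j=7: u_7=53/60 ∈ [25/29, 1) → index 7

0 0 2 2 3 4 6 7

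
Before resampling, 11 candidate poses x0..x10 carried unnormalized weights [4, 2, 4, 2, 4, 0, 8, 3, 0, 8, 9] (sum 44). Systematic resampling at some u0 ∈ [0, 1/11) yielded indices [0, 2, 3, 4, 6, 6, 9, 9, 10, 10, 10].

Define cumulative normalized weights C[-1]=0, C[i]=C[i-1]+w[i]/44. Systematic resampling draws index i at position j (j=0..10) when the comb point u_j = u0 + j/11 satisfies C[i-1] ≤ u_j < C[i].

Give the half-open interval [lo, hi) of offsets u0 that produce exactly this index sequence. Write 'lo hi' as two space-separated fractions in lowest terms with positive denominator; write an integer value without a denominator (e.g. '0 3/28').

3/44 1/11

C = [1/11, 3/22, 5/22, 3/11, 4/11, 4/11, 6/11, 27/44, 27/44, 35/44, 1]
j=0 picked index 0: u0 ∈ [0, 1/11)
j=1 picked index 2: u0 ∈ [1/22, 3/22)
j=2 picked index 3: u0 ∈ [1/22, 1/11)
j=3 picked index 4: u0 ∈ [0, 1/11)
j=4 picked index 6: u0 ∈ [0, 2/11)
j=5 picked index 6: u0 ∈ [-1/11, 1/11)
j=6 picked index 9: u0 ∈ [3/44, 1/4)
j=7 picked index 9: u0 ∈ [-1/44, 7/44)
j=8 picked index 10: u0 ∈ [3/44, 3/11)
j=9 picked index 10: u0 ∈ [-1/44, 2/11)
j=10 picked index 10: u0 ∈ [-5/44, 1/11)
intersection: [3/44, 1/11)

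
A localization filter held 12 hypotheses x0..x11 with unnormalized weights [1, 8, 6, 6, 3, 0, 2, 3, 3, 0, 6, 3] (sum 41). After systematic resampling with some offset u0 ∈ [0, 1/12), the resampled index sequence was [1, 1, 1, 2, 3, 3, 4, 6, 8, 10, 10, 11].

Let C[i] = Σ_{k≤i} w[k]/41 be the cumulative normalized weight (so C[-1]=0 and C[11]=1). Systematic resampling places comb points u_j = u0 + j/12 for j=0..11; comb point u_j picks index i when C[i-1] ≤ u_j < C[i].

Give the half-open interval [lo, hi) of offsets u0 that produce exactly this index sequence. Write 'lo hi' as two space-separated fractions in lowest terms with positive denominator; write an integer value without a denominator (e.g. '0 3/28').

5/123 25/492

C = [1/41, 9/41, 15/41, 21/41, 24/41, 24/41, 26/41, 29/41, 32/41, 32/41, 38/41, 1]
j=0 picked index 1: u0 ∈ [1/41, 9/41)
j=1 picked index 1: u0 ∈ [-29/492, 67/492)
j=2 picked index 1: u0 ∈ [-35/246, 13/246)
j=3 picked index 2: u0 ∈ [-5/164, 19/164)
j=4 picked index 3: u0 ∈ [4/123, 22/123)
j=5 picked index 3: u0 ∈ [-25/492, 47/492)
j=6 picked index 4: u0 ∈ [1/82, 7/82)
j=7 picked index 6: u0 ∈ [1/492, 25/492)
j=8 picked index 8: u0 ∈ [5/123, 14/123)
j=9 picked index 10: u0 ∈ [5/164, 29/164)
j=10 picked index 10: u0 ∈ [-13/246, 23/246)
j=11 picked index 11: u0 ∈ [5/492, 1/12)
intersection: [5/123, 25/492)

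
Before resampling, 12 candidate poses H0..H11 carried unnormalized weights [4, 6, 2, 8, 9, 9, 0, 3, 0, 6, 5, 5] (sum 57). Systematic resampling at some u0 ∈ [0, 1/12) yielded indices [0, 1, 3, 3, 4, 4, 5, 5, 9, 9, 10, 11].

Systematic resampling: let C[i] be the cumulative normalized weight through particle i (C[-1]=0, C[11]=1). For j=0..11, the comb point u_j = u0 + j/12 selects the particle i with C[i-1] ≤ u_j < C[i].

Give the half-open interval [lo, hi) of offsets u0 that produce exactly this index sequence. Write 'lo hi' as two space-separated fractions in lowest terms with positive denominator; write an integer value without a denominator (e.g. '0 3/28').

C = [4/57, 10/57, 4/19, 20/57, 29/57, 2/3, 2/3, 41/57, 41/57, 47/57, 52/57, 1]
j=0 picked index 0: u0 ∈ [0, 4/57)
j=1 picked index 1: u0 ∈ [-1/76, 7/76)
j=2 picked index 3: u0 ∈ [5/114, 7/38)
j=3 picked index 3: u0 ∈ [-3/76, 23/228)
j=4 picked index 4: u0 ∈ [1/57, 10/57)
j=5 picked index 4: u0 ∈ [-5/76, 7/76)
j=6 picked index 5: u0 ∈ [1/114, 1/6)
j=7 picked index 5: u0 ∈ [-17/228, 1/12)
j=8 picked index 9: u0 ∈ [1/19, 3/19)
j=9 picked index 9: u0 ∈ [-7/228, 17/228)
j=10 picked index 10: u0 ∈ [-1/114, 3/38)
j=11 picked index 11: u0 ∈ [-1/228, 1/12)
intersection: [1/19, 4/57)

1/19 4/57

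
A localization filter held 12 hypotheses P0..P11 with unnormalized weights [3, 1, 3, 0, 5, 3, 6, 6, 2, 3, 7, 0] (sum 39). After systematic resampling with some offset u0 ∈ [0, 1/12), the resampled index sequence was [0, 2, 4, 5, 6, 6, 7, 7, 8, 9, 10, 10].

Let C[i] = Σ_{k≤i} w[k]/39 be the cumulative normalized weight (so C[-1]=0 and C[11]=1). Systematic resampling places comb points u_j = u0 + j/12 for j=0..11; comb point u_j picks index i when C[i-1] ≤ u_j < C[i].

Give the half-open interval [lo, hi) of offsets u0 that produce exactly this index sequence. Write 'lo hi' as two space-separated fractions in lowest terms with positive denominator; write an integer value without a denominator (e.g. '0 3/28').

C = [1/13, 4/39, 7/39, 7/39, 4/13, 5/13, 7/13, 9/13, 29/39, 32/39, 1, 1]
j=0 picked index 0: u0 ∈ [0, 1/13)
j=1 picked index 2: u0 ∈ [1/52, 5/52)
j=2 picked index 4: u0 ∈ [1/78, 11/78)
j=3 picked index 5: u0 ∈ [3/52, 7/52)
j=4 picked index 6: u0 ∈ [2/39, 8/39)
j=5 picked index 6: u0 ∈ [-5/156, 19/156)
j=6 picked index 7: u0 ∈ [1/26, 5/26)
j=7 picked index 7: u0 ∈ [-7/156, 17/156)
j=8 picked index 8: u0 ∈ [1/39, 1/13)
j=9 picked index 9: u0 ∈ [-1/156, 11/156)
j=10 picked index 10: u0 ∈ [-1/78, 1/6)
j=11 picked index 10: u0 ∈ [-5/52, 1/12)
intersection: [3/52, 11/156)

3/52 11/156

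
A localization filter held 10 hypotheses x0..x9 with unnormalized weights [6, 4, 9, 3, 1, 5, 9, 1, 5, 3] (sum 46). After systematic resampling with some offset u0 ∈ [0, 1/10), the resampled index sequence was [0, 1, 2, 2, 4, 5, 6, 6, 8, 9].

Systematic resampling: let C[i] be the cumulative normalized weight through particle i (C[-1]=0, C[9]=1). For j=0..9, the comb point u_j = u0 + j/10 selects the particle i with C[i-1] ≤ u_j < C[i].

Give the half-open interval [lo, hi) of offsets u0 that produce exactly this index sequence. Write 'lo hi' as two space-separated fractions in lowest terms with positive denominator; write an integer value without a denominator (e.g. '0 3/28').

9/115 1/10

C = [3/23, 5/23, 19/46, 11/23, 1/2, 14/23, 37/46, 19/23, 43/46, 1]
j=0 picked index 0: u0 ∈ [0, 3/23)
j=1 picked index 1: u0 ∈ [7/230, 27/230)
j=2 picked index 2: u0 ∈ [2/115, 49/230)
j=3 picked index 2: u0 ∈ [-19/230, 13/115)
j=4 picked index 4: u0 ∈ [9/115, 1/10)
j=5 picked index 5: u0 ∈ [0, 5/46)
j=6 picked index 6: u0 ∈ [1/115, 47/230)
j=7 picked index 6: u0 ∈ [-21/230, 12/115)
j=8 picked index 8: u0 ∈ [3/115, 31/230)
j=9 picked index 9: u0 ∈ [4/115, 1/10)
intersection: [9/115, 1/10)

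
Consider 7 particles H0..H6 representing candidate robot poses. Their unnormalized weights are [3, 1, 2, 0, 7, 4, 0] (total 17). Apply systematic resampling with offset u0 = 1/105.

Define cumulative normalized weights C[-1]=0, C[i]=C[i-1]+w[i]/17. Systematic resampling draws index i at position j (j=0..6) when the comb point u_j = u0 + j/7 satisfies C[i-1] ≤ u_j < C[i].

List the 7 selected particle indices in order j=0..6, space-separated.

0 0 2 4 4 4 5

C = [3/17, 4/17, 6/17, 6/17, 13/17, 1, 1]
j=0: u_0=1/105 ∈ [0, 3/17) → index 0
j=1: u_1=16/105 ∈ [0, 3/17) → index 0
j=2: u_2=31/105 ∈ [4/17, 6/17) → index 2
j=3: u_3=46/105 ∈ [6/17, 13/17) → index 4
j=4: u_4=61/105 ∈ [6/17, 13/17) → index 4
j=5: u_5=76/105 ∈ [6/17, 13/17) → index 4
j=6: u_6=13/15 ∈ [13/17, 1) → index 5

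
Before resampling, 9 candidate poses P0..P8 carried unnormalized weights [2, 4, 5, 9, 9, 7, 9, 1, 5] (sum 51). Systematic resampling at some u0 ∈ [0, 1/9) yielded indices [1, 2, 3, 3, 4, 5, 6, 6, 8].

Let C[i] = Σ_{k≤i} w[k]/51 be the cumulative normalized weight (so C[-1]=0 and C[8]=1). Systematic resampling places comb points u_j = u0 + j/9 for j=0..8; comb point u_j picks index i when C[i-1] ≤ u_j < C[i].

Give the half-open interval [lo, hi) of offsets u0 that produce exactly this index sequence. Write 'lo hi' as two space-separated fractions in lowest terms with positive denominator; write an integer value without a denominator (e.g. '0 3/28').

C = [2/51, 2/17, 11/51, 20/51, 29/51, 12/17, 15/17, 46/51, 1]
j=0 picked index 1: u0 ∈ [2/51, 2/17)
j=1 picked index 2: u0 ∈ [1/153, 16/153)
j=2 picked index 3: u0 ∈ [-1/153, 26/153)
j=3 picked index 3: u0 ∈ [-2/17, 1/17)
j=4 picked index 4: u0 ∈ [-8/153, 19/153)
j=5 picked index 5: u0 ∈ [2/153, 23/153)
j=6 picked index 6: u0 ∈ [2/51, 11/51)
j=7 picked index 6: u0 ∈ [-11/153, 16/153)
j=8 picked index 8: u0 ∈ [2/153, 1/9)
intersection: [2/51, 1/17)

2/51 1/17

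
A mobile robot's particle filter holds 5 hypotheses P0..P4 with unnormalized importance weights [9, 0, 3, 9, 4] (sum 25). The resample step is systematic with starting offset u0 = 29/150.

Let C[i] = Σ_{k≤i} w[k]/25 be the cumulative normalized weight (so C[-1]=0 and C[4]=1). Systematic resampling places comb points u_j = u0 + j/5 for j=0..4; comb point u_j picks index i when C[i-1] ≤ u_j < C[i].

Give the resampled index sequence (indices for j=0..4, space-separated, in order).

0 2 3 3 4

C = [9/25, 9/25, 12/25, 21/25, 1]
j=0: u_0=29/150 ∈ [0, 9/25) → index 0
j=1: u_1=59/150 ∈ [9/25, 12/25) → index 2
j=2: u_2=89/150 ∈ [12/25, 21/25) → index 3
j=3: u_3=119/150 ∈ [12/25, 21/25) → index 3
j=4: u_4=149/150 ∈ [21/25, 1) → index 4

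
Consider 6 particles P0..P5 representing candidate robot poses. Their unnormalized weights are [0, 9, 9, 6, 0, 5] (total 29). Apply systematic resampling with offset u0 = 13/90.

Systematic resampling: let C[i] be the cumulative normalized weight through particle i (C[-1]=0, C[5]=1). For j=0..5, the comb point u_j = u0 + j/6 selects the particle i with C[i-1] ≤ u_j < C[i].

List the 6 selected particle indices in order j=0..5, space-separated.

1 2 2 3 3 5

C = [0, 9/29, 18/29, 24/29, 24/29, 1]
j=0: u_0=13/90 ∈ [0, 9/29) → index 1
j=1: u_1=14/45 ∈ [9/29, 18/29) → index 2
j=2: u_2=43/90 ∈ [9/29, 18/29) → index 2
j=3: u_3=29/45 ∈ [18/29, 24/29) → index 3
j=4: u_4=73/90 ∈ [18/29, 24/29) → index 3
j=5: u_5=44/45 ∈ [24/29, 1) → index 5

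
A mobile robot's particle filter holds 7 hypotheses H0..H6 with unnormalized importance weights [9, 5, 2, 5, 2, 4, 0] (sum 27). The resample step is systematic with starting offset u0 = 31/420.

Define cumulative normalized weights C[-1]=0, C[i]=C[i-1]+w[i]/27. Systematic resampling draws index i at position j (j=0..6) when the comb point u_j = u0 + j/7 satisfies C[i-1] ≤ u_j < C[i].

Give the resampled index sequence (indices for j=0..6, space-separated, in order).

C = [1/3, 14/27, 16/27, 7/9, 23/27, 1, 1]
j=0: u_0=31/420 ∈ [0, 1/3) → index 0
j=1: u_1=13/60 ∈ [0, 1/3) → index 0
j=2: u_2=151/420 ∈ [1/3, 14/27) → index 1
j=3: u_3=211/420 ∈ [1/3, 14/27) → index 1
j=4: u_4=271/420 ∈ [16/27, 7/9) → index 3
j=5: u_5=331/420 ∈ [7/9, 23/27) → index 4
j=6: u_6=391/420 ∈ [23/27, 1) → index 5

0 0 1 1 3 4 5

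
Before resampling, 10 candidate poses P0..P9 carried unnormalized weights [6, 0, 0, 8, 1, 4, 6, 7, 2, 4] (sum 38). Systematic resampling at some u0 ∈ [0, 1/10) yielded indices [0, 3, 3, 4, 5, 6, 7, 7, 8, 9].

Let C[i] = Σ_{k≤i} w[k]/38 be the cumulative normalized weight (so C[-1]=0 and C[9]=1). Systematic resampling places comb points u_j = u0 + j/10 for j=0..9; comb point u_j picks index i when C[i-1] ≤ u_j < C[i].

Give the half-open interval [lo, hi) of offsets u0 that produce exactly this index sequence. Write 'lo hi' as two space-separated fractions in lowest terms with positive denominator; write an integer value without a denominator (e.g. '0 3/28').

13/190 9/95

C = [3/19, 3/19, 3/19, 7/19, 15/38, 1/2, 25/38, 16/19, 17/19, 1]
j=0 picked index 0: u0 ∈ [0, 3/19)
j=1 picked index 3: u0 ∈ [11/190, 51/190)
j=2 picked index 3: u0 ∈ [-4/95, 16/95)
j=3 picked index 4: u0 ∈ [13/190, 9/95)
j=4 picked index 5: u0 ∈ [-1/190, 1/10)
j=5 picked index 6: u0 ∈ [0, 3/19)
j=6 picked index 7: u0 ∈ [11/190, 23/95)
j=7 picked index 7: u0 ∈ [-4/95, 27/190)
j=8 picked index 8: u0 ∈ [4/95, 9/95)
j=9 picked index 9: u0 ∈ [-1/190, 1/10)
intersection: [13/190, 9/95)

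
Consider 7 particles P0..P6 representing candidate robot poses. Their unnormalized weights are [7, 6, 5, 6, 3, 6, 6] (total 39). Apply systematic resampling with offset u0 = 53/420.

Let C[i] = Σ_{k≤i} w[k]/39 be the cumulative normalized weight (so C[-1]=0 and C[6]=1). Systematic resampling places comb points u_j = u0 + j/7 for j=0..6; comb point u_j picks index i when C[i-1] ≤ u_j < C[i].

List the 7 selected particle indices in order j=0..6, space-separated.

C = [7/39, 1/3, 6/13, 8/13, 9/13, 11/13, 1]
j=0: u_0=53/420 ∈ [0, 7/39) → index 0
j=1: u_1=113/420 ∈ [7/39, 1/3) → index 1
j=2: u_2=173/420 ∈ [1/3, 6/13) → index 2
j=3: u_3=233/420 ∈ [6/13, 8/13) → index 3
j=4: u_4=293/420 ∈ [9/13, 11/13) → index 5
j=5: u_5=353/420 ∈ [9/13, 11/13) → index 5
j=6: u_6=59/60 ∈ [11/13, 1) → index 6

0 1 2 3 5 5 6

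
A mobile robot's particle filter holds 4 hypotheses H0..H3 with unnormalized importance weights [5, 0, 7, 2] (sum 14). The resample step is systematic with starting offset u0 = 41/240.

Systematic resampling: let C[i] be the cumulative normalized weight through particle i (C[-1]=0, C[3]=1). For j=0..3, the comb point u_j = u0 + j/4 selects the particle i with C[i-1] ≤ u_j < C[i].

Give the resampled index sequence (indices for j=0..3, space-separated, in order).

C = [5/14, 5/14, 6/7, 1]
j=0: u_0=41/240 ∈ [0, 5/14) → index 0
j=1: u_1=101/240 ∈ [5/14, 6/7) → index 2
j=2: u_2=161/240 ∈ [5/14, 6/7) → index 2
j=3: u_3=221/240 ∈ [6/7, 1) → index 3

0 2 2 3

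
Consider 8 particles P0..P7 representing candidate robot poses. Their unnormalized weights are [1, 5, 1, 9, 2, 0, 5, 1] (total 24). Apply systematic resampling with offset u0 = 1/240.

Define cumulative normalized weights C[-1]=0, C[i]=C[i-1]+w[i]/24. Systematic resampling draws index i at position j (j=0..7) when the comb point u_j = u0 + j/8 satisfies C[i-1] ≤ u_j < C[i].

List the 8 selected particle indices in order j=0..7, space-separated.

C = [1/24, 1/4, 7/24, 2/3, 3/4, 3/4, 23/24, 1]
j=0: u_0=1/240 ∈ [0, 1/24) → index 0
j=1: u_1=31/240 ∈ [1/24, 1/4) → index 1
j=2: u_2=61/240 ∈ [1/4, 7/24) → index 2
j=3: u_3=91/240 ∈ [7/24, 2/3) → index 3
j=4: u_4=121/240 ∈ [7/24, 2/3) → index 3
j=5: u_5=151/240 ∈ [7/24, 2/3) → index 3
j=6: u_6=181/240 ∈ [3/4, 23/24) → index 6
j=7: u_7=211/240 ∈ [3/4, 23/24) → index 6

0 1 2 3 3 3 6 6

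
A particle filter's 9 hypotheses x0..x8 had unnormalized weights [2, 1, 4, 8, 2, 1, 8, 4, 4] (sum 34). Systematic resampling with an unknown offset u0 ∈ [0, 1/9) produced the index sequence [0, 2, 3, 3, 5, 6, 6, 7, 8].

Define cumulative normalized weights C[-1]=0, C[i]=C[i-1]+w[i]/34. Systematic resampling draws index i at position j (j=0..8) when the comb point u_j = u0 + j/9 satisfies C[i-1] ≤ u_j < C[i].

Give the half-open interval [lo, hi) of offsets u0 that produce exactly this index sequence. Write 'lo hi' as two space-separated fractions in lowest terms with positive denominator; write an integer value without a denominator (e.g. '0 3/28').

C = [1/17, 3/34, 7/34, 15/34, 1/2, 9/17, 13/17, 15/17, 1]
j=0 picked index 0: u0 ∈ [0, 1/17)
j=1 picked index 2: u0 ∈ [-7/306, 29/306)
j=2 picked index 3: u0 ∈ [-5/306, 67/306)
j=3 picked index 3: u0 ∈ [-13/102, 11/102)
j=4 picked index 5: u0 ∈ [1/18, 13/153)
j=5 picked index 6: u0 ∈ [-4/153, 32/153)
j=6 picked index 6: u0 ∈ [-7/51, 5/51)
j=7 picked index 7: u0 ∈ [-2/153, 16/153)
j=8 picked index 8: u0 ∈ [-1/153, 1/9)
intersection: [1/18, 1/17)

1/18 1/17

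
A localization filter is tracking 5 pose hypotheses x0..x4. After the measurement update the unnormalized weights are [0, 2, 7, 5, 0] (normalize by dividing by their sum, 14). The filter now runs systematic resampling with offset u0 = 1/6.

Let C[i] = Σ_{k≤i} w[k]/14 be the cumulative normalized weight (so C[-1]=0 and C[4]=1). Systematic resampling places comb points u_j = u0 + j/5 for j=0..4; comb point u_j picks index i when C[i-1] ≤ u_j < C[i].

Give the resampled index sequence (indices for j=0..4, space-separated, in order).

C = [0, 1/7, 9/14, 1, 1]
j=0: u_0=1/6 ∈ [1/7, 9/14) → index 2
j=1: u_1=11/30 ∈ [1/7, 9/14) → index 2
j=2: u_2=17/30 ∈ [1/7, 9/14) → index 2
j=3: u_3=23/30 ∈ [9/14, 1) → index 3
j=4: u_4=29/30 ∈ [9/14, 1) → index 3

2 2 2 3 3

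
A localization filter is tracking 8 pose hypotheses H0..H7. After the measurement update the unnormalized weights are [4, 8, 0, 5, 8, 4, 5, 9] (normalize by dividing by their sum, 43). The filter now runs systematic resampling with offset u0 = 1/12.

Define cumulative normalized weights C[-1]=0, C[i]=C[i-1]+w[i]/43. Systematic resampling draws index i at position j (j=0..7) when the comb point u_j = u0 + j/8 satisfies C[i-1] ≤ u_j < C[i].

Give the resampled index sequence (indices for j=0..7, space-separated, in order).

0 1 3 4 5 6 7 7

C = [4/43, 12/43, 12/43, 17/43, 25/43, 29/43, 34/43, 1]
j=0: u_0=1/12 ∈ [0, 4/43) → index 0
j=1: u_1=5/24 ∈ [4/43, 12/43) → index 1
j=2: u_2=1/3 ∈ [12/43, 17/43) → index 3
j=3: u_3=11/24 ∈ [17/43, 25/43) → index 4
j=4: u_4=7/12 ∈ [25/43, 29/43) → index 5
j=5: u_5=17/24 ∈ [29/43, 34/43) → index 6
j=6: u_6=5/6 ∈ [34/43, 1) → index 7
j=7: u_7=23/24 ∈ [34/43, 1) → index 7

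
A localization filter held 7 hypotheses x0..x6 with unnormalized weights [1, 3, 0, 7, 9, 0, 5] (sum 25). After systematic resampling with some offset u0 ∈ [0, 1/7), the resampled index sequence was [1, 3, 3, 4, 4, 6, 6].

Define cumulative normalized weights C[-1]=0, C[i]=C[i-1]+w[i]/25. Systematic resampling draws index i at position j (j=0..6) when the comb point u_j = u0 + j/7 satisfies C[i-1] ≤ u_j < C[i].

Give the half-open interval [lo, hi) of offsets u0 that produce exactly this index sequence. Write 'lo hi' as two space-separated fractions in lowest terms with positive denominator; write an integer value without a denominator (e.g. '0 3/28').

C = [1/25, 4/25, 4/25, 11/25, 4/5, 4/5, 1]
j=0 picked index 1: u0 ∈ [1/25, 4/25)
j=1 picked index 3: u0 ∈ [3/175, 52/175)
j=2 picked index 3: u0 ∈ [-22/175, 27/175)
j=3 picked index 4: u0 ∈ [2/175, 13/35)
j=4 picked index 4: u0 ∈ [-23/175, 8/35)
j=5 picked index 6: u0 ∈ [3/35, 2/7)
j=6 picked index 6: u0 ∈ [-2/35, 1/7)
intersection: [3/35, 1/7)

3/35 1/7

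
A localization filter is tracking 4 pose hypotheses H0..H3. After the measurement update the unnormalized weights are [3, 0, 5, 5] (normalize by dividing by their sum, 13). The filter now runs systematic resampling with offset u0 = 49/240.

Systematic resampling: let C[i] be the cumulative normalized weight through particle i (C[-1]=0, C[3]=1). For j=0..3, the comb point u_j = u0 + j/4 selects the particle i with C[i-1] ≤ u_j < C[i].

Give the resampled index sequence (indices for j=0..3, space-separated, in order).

C = [3/13, 3/13, 8/13, 1]
j=0: u_0=49/240 ∈ [0, 3/13) → index 0
j=1: u_1=109/240 ∈ [3/13, 8/13) → index 2
j=2: u_2=169/240 ∈ [8/13, 1) → index 3
j=3: u_3=229/240 ∈ [8/13, 1) → index 3

0 2 3 3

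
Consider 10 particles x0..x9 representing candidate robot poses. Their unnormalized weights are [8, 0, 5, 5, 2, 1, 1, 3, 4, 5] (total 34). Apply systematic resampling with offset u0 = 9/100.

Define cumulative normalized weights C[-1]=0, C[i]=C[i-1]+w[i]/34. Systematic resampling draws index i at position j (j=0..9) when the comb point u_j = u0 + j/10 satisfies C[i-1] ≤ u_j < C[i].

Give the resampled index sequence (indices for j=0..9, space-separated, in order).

C = [4/17, 4/17, 13/34, 9/17, 10/17, 21/34, 11/17, 25/34, 29/34, 1]
j=0: u_0=9/100 ∈ [0, 4/17) → index 0
j=1: u_1=19/100 ∈ [0, 4/17) → index 0
j=2: u_2=29/100 ∈ [4/17, 13/34) → index 2
j=3: u_3=39/100 ∈ [13/34, 9/17) → index 3
j=4: u_4=49/100 ∈ [13/34, 9/17) → index 3
j=5: u_5=59/100 ∈ [10/17, 21/34) → index 5
j=6: u_6=69/100 ∈ [11/17, 25/34) → index 7
j=7: u_7=79/100 ∈ [25/34, 29/34) → index 8
j=8: u_8=89/100 ∈ [29/34, 1) → index 9
j=9: u_9=99/100 ∈ [29/34, 1) → index 9

0 0 2 3 3 5 7 8 9 9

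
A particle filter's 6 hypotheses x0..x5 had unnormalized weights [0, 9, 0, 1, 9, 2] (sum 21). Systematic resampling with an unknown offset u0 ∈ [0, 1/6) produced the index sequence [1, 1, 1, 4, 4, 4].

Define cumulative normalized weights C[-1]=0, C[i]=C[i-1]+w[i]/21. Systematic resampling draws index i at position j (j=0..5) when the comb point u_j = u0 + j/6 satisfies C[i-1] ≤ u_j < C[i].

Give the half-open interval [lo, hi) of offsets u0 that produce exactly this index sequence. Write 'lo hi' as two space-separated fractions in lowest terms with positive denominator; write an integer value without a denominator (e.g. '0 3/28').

C = [0, 3/7, 3/7, 10/21, 19/21, 1]
j=0 picked index 1: u0 ∈ [0, 3/7)
j=1 picked index 1: u0 ∈ [-1/6, 11/42)
j=2 picked index 1: u0 ∈ [-1/3, 2/21)
j=3 picked index 4: u0 ∈ [-1/42, 17/42)
j=4 picked index 4: u0 ∈ [-4/21, 5/21)
j=5 picked index 4: u0 ∈ [-5/14, 1/14)
intersection: [0, 1/14)

0 1/14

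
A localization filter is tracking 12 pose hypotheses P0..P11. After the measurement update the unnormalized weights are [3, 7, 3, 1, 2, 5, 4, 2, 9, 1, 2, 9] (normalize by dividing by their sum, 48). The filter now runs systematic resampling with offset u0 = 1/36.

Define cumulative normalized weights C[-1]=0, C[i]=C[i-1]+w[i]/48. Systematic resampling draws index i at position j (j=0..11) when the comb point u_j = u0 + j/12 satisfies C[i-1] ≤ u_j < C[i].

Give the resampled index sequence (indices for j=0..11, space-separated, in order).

0 1 1 3 5 6 7 8 8 10 11 11

C = [1/16, 5/24, 13/48, 7/24, 1/3, 7/16, 25/48, 9/16, 3/4, 37/48, 13/16, 1]
j=0: u_0=1/36 ∈ [0, 1/16) → index 0
j=1: u_1=1/9 ∈ [1/16, 5/24) → index 1
j=2: u_2=7/36 ∈ [1/16, 5/24) → index 1
j=3: u_3=5/18 ∈ [13/48, 7/24) → index 3
j=4: u_4=13/36 ∈ [1/3, 7/16) → index 5
j=5: u_5=4/9 ∈ [7/16, 25/48) → index 6
j=6: u_6=19/36 ∈ [25/48, 9/16) → index 7
j=7: u_7=11/18 ∈ [9/16, 3/4) → index 8
j=8: u_8=25/36 ∈ [9/16, 3/4) → index 8
j=9: u_9=7/9 ∈ [37/48, 13/16) → index 10
j=10: u_10=31/36 ∈ [13/16, 1) → index 11
j=11: u_11=17/18 ∈ [13/16, 1) → index 11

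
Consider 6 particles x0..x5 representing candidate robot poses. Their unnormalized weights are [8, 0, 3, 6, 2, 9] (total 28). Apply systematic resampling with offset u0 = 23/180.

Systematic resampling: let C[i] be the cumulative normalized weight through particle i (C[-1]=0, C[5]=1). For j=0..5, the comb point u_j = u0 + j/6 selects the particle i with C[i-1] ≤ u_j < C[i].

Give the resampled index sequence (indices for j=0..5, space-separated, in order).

C = [2/7, 2/7, 11/28, 17/28, 19/28, 1]
j=0: u_0=23/180 ∈ [0, 2/7) → index 0
j=1: u_1=53/180 ∈ [2/7, 11/28) → index 2
j=2: u_2=83/180 ∈ [11/28, 17/28) → index 3
j=3: u_3=113/180 ∈ [17/28, 19/28) → index 4
j=4: u_4=143/180 ∈ [19/28, 1) → index 5
j=5: u_5=173/180 ∈ [19/28, 1) → index 5

0 2 3 4 5 5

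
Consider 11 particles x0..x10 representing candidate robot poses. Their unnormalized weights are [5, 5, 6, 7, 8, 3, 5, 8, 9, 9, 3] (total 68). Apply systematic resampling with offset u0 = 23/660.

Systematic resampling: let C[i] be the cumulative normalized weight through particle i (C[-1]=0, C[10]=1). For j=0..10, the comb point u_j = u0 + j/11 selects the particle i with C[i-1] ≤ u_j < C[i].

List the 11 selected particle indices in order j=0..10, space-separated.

0 1 2 3 4 5 7 7 8 9 9

C = [5/68, 5/34, 4/17, 23/68, 31/68, 1/2, 39/68, 47/68, 14/17, 65/68, 1]
j=0: u_0=23/660 ∈ [0, 5/68) → index 0
j=1: u_1=83/660 ∈ [5/68, 5/34) → index 1
j=2: u_2=13/60 ∈ [5/34, 4/17) → index 2
j=3: u_3=203/660 ∈ [4/17, 23/68) → index 3
j=4: u_4=263/660 ∈ [23/68, 31/68) → index 4
j=5: u_5=323/660 ∈ [31/68, 1/2) → index 5
j=6: u_6=383/660 ∈ [39/68, 47/68) → index 7
j=7: u_7=443/660 ∈ [39/68, 47/68) → index 7
j=8: u_8=503/660 ∈ [47/68, 14/17) → index 8
j=9: u_9=563/660 ∈ [14/17, 65/68) → index 9
j=10: u_10=623/660 ∈ [14/17, 65/68) → index 9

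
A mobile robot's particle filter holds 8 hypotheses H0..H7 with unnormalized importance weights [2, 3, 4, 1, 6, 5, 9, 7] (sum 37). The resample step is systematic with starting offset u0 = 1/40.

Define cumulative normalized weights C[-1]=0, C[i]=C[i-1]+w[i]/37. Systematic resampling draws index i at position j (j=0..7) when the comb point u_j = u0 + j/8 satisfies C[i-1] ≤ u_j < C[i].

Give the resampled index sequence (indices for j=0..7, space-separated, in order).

0 2 4 4 5 6 6 7

C = [2/37, 5/37, 9/37, 10/37, 16/37, 21/37, 30/37, 1]
j=0: u_0=1/40 ∈ [0, 2/37) → index 0
j=1: u_1=3/20 ∈ [5/37, 9/37) → index 2
j=2: u_2=11/40 ∈ [10/37, 16/37) → index 4
j=3: u_3=2/5 ∈ [10/37, 16/37) → index 4
j=4: u_4=21/40 ∈ [16/37, 21/37) → index 5
j=5: u_5=13/20 ∈ [21/37, 30/37) → index 6
j=6: u_6=31/40 ∈ [21/37, 30/37) → index 6
j=7: u_7=9/10 ∈ [30/37, 1) → index 7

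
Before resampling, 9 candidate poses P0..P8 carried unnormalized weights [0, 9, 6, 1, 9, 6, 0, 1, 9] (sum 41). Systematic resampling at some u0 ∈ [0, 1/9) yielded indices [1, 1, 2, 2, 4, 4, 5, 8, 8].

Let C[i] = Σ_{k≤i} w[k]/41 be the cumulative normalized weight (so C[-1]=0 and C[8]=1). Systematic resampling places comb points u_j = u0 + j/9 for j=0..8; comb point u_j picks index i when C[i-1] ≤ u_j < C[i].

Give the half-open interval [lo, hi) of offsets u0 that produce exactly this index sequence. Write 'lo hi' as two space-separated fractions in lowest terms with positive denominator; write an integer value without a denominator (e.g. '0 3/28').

1/369 4/123

C = [0, 9/41, 15/41, 16/41, 25/41, 31/41, 31/41, 32/41, 1]
j=0 picked index 1: u0 ∈ [0, 9/41)
j=1 picked index 1: u0 ∈ [-1/9, 40/369)
j=2 picked index 2: u0 ∈ [-1/369, 53/369)
j=3 picked index 2: u0 ∈ [-14/123, 4/123)
j=4 picked index 4: u0 ∈ [-20/369, 61/369)
j=5 picked index 4: u0 ∈ [-61/369, 20/369)
j=6 picked index 5: u0 ∈ [-7/123, 11/123)
j=7 picked index 8: u0 ∈ [1/369, 2/9)
j=8 picked index 8: u0 ∈ [-40/369, 1/9)
intersection: [1/369, 4/123)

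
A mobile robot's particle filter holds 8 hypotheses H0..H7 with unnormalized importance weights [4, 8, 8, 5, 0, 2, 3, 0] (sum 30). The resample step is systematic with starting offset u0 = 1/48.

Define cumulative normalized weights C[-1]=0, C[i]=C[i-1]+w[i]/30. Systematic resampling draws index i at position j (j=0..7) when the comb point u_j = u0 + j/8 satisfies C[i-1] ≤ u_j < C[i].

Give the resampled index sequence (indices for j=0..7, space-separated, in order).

C = [2/15, 2/5, 2/3, 5/6, 5/6, 9/10, 1, 1]
j=0: u_0=1/48 ∈ [0, 2/15) → index 0
j=1: u_1=7/48 ∈ [2/15, 2/5) → index 1
j=2: u_2=13/48 ∈ [2/15, 2/5) → index 1
j=3: u_3=19/48 ∈ [2/15, 2/5) → index 1
j=4: u_4=25/48 ∈ [2/5, 2/3) → index 2
j=5: u_5=31/48 ∈ [2/5, 2/3) → index 2
j=6: u_6=37/48 ∈ [2/3, 5/6) → index 3
j=7: u_7=43/48 ∈ [5/6, 9/10) → index 5

0 1 1 1 2 2 3 5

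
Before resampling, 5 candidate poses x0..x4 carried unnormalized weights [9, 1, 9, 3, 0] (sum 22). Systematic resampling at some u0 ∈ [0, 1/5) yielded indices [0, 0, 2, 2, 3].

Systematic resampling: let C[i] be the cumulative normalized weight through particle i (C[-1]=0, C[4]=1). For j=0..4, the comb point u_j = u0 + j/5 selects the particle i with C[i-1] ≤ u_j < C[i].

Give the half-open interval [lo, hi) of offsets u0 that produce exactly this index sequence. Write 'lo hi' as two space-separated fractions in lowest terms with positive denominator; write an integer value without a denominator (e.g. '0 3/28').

7/110 1/5

C = [9/22, 5/11, 19/22, 1, 1]
j=0 picked index 0: u0 ∈ [0, 9/22)
j=1 picked index 0: u0 ∈ [-1/5, 23/110)
j=2 picked index 2: u0 ∈ [3/55, 51/110)
j=3 picked index 2: u0 ∈ [-8/55, 29/110)
j=4 picked index 3: u0 ∈ [7/110, 1/5)
intersection: [7/110, 1/5)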